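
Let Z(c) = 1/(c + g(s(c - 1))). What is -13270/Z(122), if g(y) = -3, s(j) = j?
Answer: -1579130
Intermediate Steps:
Z(c) = 1/(-3 + c) (Z(c) = 1/(c - 3) = 1/(-3 + c))
-13270/Z(122) = -13270/(1/(-3 + 122)) = -13270/(1/119) = -13270/1/119 = -13270*119 = -1579130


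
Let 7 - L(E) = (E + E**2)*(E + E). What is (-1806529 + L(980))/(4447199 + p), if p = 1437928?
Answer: -628703774/1961709 ≈ -320.49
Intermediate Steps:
L(E) = 7 - 2*E*(E + E**2) (L(E) = 7 - (E + E**2)*(E + E) = 7 - (E + E**2)*2*E = 7 - 2*E*(E + E**2))
(-1806529 + L(980))/(4447199 + p) = (-1806529 + (7 - 2*980**2 - 2*980**3))/(4447199 + 1437928) = (-1806529 + (7 - 2*960400 - 2*941192000))/5885127 = (-1806529 + (7 - 1920800 - 1882384000))*(1/5885127) = (-1806529 - 1884304793)*(1/5885127) = -1886111322*1/5885127 = -628703774/1961709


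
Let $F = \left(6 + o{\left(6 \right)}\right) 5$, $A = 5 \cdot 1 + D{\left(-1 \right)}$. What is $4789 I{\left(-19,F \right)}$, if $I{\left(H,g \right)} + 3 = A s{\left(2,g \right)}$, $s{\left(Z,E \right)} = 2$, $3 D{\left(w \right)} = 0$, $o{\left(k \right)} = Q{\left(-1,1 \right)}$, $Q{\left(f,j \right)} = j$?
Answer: $33523$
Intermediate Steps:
$o{\left(k \right)} = 1$
$D{\left(w \right)} = 0$ ($D{\left(w \right)} = \frac{1}{3} \cdot 0 = 0$)
$A = 5$ ($A = 5 \cdot 1 + 0 = 5 + 0 = 5$)
$F = 35$ ($F = \left(6 + 1\right) 5 = 7 \cdot 5 = 35$)
$I{\left(H,g \right)} = 7$ ($I{\left(H,g \right)} = -3 + 5 \cdot 2 = -3 + 10 = 7$)
$4789 I{\left(-19,F \right)} = 4789 \cdot 7 = 33523$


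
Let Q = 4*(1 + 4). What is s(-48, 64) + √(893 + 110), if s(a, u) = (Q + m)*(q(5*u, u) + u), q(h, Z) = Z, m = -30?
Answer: -1280 + √1003 ≈ -1248.3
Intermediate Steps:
Q = 20 (Q = 4*5 = 20)
s(a, u) = -20*u (s(a, u) = (20 - 30)*(u + u) = -20*u)
s(-48, 64) + √(893 + 110) = -20*64 + √(893 + 110) = -1280 + √1003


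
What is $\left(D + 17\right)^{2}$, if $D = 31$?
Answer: $2304$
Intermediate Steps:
$\left(D + 17\right)^{2} = \left(31 + 17\right)^{2} = 48^{2} = 2304$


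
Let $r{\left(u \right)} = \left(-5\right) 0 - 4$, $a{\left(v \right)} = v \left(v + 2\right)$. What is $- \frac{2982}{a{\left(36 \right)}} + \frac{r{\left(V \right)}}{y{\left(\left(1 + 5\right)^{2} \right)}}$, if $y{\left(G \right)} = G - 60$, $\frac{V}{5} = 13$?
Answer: $- \frac{153}{76} \approx -2.0132$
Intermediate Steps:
$a{\left(v \right)} = v \left(2 + v\right)$
$V = 65$ ($V = 5 \cdot 13 = 65$)
$r{\left(u \right)} = -4$ ($r{\left(u \right)} = 0 - 4 = -4$)
$y{\left(G \right)} = -60 + G$
$- \frac{2982}{a{\left(36 \right)}} + \frac{r{\left(V \right)}}{y{\left(\left(1 + 5\right)^{2} \right)}} = - \frac{2982}{36 \left(2 + 36\right)} - \frac{4}{-60 + \left(1 + 5\right)^{2}} = - \frac{2982}{36 \cdot 38} - \frac{4}{-60 + 6^{2}} = - \frac{2982}{1368} - \frac{4}{-60 + 36} = \left(-2982\right) \frac{1}{1368} - \frac{4}{-24} = - \frac{497}{228} - - \frac{1}{6} = - \frac{497}{228} + \frac{1}{6} = - \frac{153}{76}$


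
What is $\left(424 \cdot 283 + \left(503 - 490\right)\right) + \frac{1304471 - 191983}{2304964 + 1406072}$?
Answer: $\frac{111335996917}{927759} \approx 1.2001 \cdot 10^{5}$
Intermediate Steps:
$\left(424 \cdot 283 + \left(503 - 490\right)\right) + \frac{1304471 - 191983}{2304964 + 1406072} = \left(119992 + \left(503 - 490\right)\right) + \frac{1112488}{3711036} = \left(119992 + 13\right) + 1112488 \cdot \frac{1}{3711036} = 120005 + \frac{278122}{927759} = \frac{111335996917}{927759}$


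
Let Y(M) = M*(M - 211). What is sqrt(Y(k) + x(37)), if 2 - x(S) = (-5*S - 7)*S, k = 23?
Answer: sqrt(2782) ≈ 52.745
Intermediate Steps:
Y(M) = M*(-211 + M)
x(S) = 2 - S*(-7 - 5*S) (x(S) = 2 - (-5*S - 7)*S = 2 - (-7 - 5*S)*S = 2 - S*(-7 - 5*S))
sqrt(Y(k) + x(37)) = sqrt(23*(-211 + 23) + (2 + 5*37**2 + 7*37)) = sqrt(23*(-188) + (2 + 5*1369 + 259)) = sqrt(-4324 + (2 + 6845 + 259)) = sqrt(-4324 + 7106) = sqrt(2782)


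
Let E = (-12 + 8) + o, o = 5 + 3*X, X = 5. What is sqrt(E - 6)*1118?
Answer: 1118*sqrt(10) ≈ 3535.4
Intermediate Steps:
o = 20 (o = 5 + 3*5 = 5 + 15 = 20)
E = 16 (E = (-12 + 8) + 20 = -4 + 20 = 16)
sqrt(E - 6)*1118 = sqrt(16 - 6)*1118 = sqrt(10)*1118 = 1118*sqrt(10)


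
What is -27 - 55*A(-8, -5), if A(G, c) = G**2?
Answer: -3547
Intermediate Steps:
-27 - 55*A(-8, -5) = -27 - 55*(-8)**2 = -27 - 55*64 = -27 - 3520 = -3547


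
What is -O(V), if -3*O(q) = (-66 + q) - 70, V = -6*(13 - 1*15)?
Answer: -124/3 ≈ -41.333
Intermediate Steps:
V = 12 (V = -6*(13 - 15) = -6*(-2) = 12)
O(q) = 136/3 - q/3 (O(q) = -((-66 + q) - 70)/3 = -(-136 + q)/3 = 136/3 - q/3)
-O(V) = -(136/3 - ⅓*12) = -(136/3 - 4) = -1*124/3 = -124/3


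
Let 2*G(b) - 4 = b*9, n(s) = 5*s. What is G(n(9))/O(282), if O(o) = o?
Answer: 409/564 ≈ 0.72518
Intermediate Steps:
G(b) = 2 + 9*b/2 (G(b) = 2 + (b*9)/2 = 2 + (9*b)/2 = 2 + 9*b/2)
G(n(9))/O(282) = (2 + 9*(5*9)/2)/282 = (2 + (9/2)*45)*(1/282) = (2 + 405/2)*(1/282) = (409/2)*(1/282) = 409/564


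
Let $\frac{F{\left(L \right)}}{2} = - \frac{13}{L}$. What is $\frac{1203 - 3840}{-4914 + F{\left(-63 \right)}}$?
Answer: $\frac{166131}{309556} \approx 0.53668$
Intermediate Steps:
$F{\left(L \right)} = - \frac{26}{L}$ ($F{\left(L \right)} = 2 \left(- \frac{13}{L}\right) = - \frac{26}{L}$)
$\frac{1203 - 3840}{-4914 + F{\left(-63 \right)}} = \frac{1203 - 3840}{-4914 - \frac{26}{-63}} = - \frac{2637}{-4914 - - \frac{26}{63}} = - \frac{2637}{-4914 + \frac{26}{63}} = - \frac{2637}{- \frac{309556}{63}} = \left(-2637\right) \left(- \frac{63}{309556}\right) = \frac{166131}{309556}$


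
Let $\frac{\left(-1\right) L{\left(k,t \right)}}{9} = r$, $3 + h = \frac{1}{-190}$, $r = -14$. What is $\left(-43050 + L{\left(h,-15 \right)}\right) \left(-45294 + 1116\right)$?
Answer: $1896296472$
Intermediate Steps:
$h = - \frac{571}{190}$ ($h = -3 + \frac{1}{-190} = -3 - \frac{1}{190} = - \frac{571}{190} \approx -3.0053$)
$L{\left(k,t \right)} = 126$ ($L{\left(k,t \right)} = \left(-9\right) \left(-14\right) = 126$)
$\left(-43050 + L{\left(h,-15 \right)}\right) \left(-45294 + 1116\right) = \left(-43050 + 126\right) \left(-45294 + 1116\right) = \left(-42924\right) \left(-44178\right) = 1896296472$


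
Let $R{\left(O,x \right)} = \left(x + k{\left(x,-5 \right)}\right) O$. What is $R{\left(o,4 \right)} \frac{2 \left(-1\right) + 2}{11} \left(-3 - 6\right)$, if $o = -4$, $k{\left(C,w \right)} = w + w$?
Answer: $0$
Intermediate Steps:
$k{\left(C,w \right)} = 2 w$
$R{\left(O,x \right)} = O \left(-10 + x\right)$ ($R{\left(O,x \right)} = \left(x + 2 \left(-5\right)\right) O = \left(x - 10\right) O = \left(-10 + x\right) O = O \left(-10 + x\right)$)
$R{\left(o,4 \right)} \frac{2 \left(-1\right) + 2}{11} \left(-3 - 6\right) = - 4 \left(-10 + 4\right) \frac{2 \left(-1\right) + 2}{11} \left(-3 - 6\right) = \left(-4\right) \left(-6\right) \left(-2 + 2\right) \frac{1}{11} \left(-3 - 6\right) = 24 \cdot 0 \cdot \frac{1}{11} \left(-9\right) = 24 \cdot 0 \left(-9\right) = 0 \left(-9\right) = 0$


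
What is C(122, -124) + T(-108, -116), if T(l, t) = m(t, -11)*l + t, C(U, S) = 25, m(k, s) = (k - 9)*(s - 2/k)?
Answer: -4302389/29 ≈ -1.4836e+5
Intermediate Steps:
m(k, s) = (-9 + k)*(s - 2/k)
T(l, t) = t + l*(97 - 11*t + 18/t) (T(l, t) = (-2 - 9*(-11) + 18/t + t*(-11))*l + t = (-2 + 99 + 18/t - 11*t)*l + t = (97 - 11*t + 18/t)*l + t = l*(97 - 11*t + 18/t) + t = t + l*(97 - 11*t + 18/t))
C(122, -124) + T(-108, -116) = 25 + ((-116)**2 - 108*(18 - 116*(97 - 11*(-116))))/(-116) = 25 - (13456 - 108*(18 - 116*(97 + 1276)))/116 = 25 - (13456 - 108*(18 - 116*1373))/116 = 25 - (13456 - 108*(18 - 159268))/116 = 25 - (13456 - 108*(-159250))/116 = 25 - (13456 + 17199000)/116 = 25 - 1/116*17212456 = 25 - 4303114/29 = -4302389/29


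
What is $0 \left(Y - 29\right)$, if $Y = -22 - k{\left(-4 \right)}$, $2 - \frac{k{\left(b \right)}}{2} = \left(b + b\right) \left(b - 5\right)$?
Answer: $0$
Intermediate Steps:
$k{\left(b \right)} = 4 - 4 b \left(-5 + b\right)$ ($k{\left(b \right)} = 4 - 2 \left(b + b\right) \left(b - 5\right) = 4 - 2 \cdot 2 b \left(-5 + b\right) = 4 - 4 b \left(-5 + b\right)$)
$Y = 118$ ($Y = -22 - \left(4 - 4 \left(-4\right)^{2} + 20 \left(-4\right)\right) = -22 - \left(4 - 64 - 80\right) = -22 - -140 = -22 + 140 = 118$)
$0 \left(Y - 29\right) = 0 \left(118 - 29\right) = 0 \cdot 89 = 0$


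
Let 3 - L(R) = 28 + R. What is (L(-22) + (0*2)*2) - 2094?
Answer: -2097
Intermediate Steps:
L(R) = -25 - R (L(R) = 3 - (28 + R) = 3 + (-28 - R) = -25 - R)
(L(-22) + (0*2)*2) - 2094 = ((-25 - 1*(-22)) + (0*2)*2) - 2094 = ((-25 + 22) + 0*2) - 2094 = (-3 + 0) - 2094 = -3 - 2094 = -2097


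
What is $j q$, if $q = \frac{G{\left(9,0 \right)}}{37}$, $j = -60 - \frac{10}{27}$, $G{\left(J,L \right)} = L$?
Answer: $0$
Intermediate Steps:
$j = - \frac{1630}{27}$ ($j = -60 - 10 \cdot \frac{1}{27} = -60 - \frac{10}{27} = - \frac{1630}{27} \approx -60.37$)
$q = 0$ ($q = \frac{0}{37} = 0 \cdot \frac{1}{37} = 0$)
$j q = \left(- \frac{1630}{27}\right) 0 = 0$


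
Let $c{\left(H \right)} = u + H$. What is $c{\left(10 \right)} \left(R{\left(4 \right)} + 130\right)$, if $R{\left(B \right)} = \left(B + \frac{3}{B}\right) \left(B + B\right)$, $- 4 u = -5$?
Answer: $1890$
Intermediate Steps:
$u = \frac{5}{4}$ ($u = \left(- \frac{1}{4}\right) \left(-5\right) = \frac{5}{4} \approx 1.25$)
$R{\left(B \right)} = 2 B \left(B + \frac{3}{B}\right)$ ($R{\left(B \right)} = \left(B + \frac{3}{B}\right) 2 B = 2 B \left(B + \frac{3}{B}\right)$)
$c{\left(H \right)} = \frac{5}{4} + H$
$c{\left(10 \right)} \left(R{\left(4 \right)} + 130\right) = \left(\frac{5}{4} + 10\right) \left(\left(6 + 2 \cdot 4^{2}\right) + 130\right) = \frac{45 \left(\left(6 + 2 \cdot 16\right) + 130\right)}{4} = \frac{45 \left(\left(6 + 32\right) + 130\right)}{4} = \frac{45 \left(38 + 130\right)}{4} = \frac{45}{4} \cdot 168 = 1890$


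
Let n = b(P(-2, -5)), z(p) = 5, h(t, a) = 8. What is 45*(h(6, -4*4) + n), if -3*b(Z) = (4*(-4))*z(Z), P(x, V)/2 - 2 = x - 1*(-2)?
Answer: 1560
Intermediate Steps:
P(x, V) = 8 + 2*x (P(x, V) = 4 + 2*(x - 1*(-2)) = 4 + 2*(x + 2) = 4 + 2*(2 + x) = 4 + (4 + 2*x) = 8 + 2*x)
b(Z) = 80/3 (b(Z) = -4*(-4)*5/3 = -(-16)*5/3 = -⅓*(-80) = 80/3)
n = 80/3 ≈ 26.667
45*(h(6, -4*4) + n) = 45*(8 + 80/3) = 45*(104/3) = 1560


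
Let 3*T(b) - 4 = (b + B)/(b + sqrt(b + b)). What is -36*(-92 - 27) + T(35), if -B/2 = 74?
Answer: 424135/99 + 113*sqrt(70)/3465 ≈ 4284.5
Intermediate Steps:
B = -148 (B = -2*74 = -148)
T(b) = 4/3 + (-148 + b)/(3*(b + sqrt(2)*sqrt(b))) (T(b) = 4/3 + ((b - 148)/(b + sqrt(b + b)))/3 = 4/3 + ((-148 + b)/(b + sqrt(2*b)))/3 = 4/3 + ((-148 + b)/(b + sqrt(2)*sqrt(b)))/3 = 4/3 + (-148 + b)/(3*(b + sqrt(2)*sqrt(b))))
-36*(-92 - 27) + T(35) = -36*(-92 - 27) + (-148 + 5*35 + 4*sqrt(2)*sqrt(35))/(3*(35 + sqrt(2)*sqrt(35))) = -36*(-119) + (-148 + 175 + 4*sqrt(70))/(3*(35 + sqrt(70))) = 4284 + (27 + 4*sqrt(70))/(3*(35 + sqrt(70)))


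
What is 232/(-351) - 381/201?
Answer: -60121/23517 ≈ -2.5565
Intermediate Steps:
232/(-351) - 381/201 = 232*(-1/351) - 381*1/201 = -232/351 - 127/67 = -60121/23517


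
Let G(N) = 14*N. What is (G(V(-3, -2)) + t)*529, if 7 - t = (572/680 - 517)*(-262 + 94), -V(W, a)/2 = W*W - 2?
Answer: -3907624077/85 ≈ -4.5972e+7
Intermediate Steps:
V(W, a) = 4 - 2*W**2 (V(W, a) = -2*(W*W - 2) = -2*(W**2 - 2) = -2*(-2 + W**2) = 4 - 2*W**2)
t = -7370153/85 (t = 7 - (572/680 - 517)*(-262 + 94) = 7 - (572*(1/680) - 517)*(-168) = 7 - (143/170 - 517)*(-168) = 7 - (-87747)*(-168)/170 = 7 - 1*7370748/85 = 7 - 7370748/85 = -7370153/85 ≈ -86708.)
(G(V(-3, -2)) + t)*529 = (14*(4 - 2*(-3)**2) - 7370153/85)*529 = (14*(4 - 2*9) - 7370153/85)*529 = (14*(4 - 18) - 7370153/85)*529 = (14*(-14) - 7370153/85)*529 = (-196 - 7370153/85)*529 = -7386813/85*529 = -3907624077/85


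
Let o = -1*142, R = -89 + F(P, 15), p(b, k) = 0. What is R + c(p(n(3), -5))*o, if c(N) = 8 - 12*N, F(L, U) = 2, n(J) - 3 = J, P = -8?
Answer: -1223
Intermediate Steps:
n(J) = 3 + J
c(N) = 8 - 12*N
R = -87 (R = -89 + 2 = -87)
o = -142
R + c(p(n(3), -5))*o = -87 + (8 - 12*0)*(-142) = -87 + (8 + 0)*(-142) = -87 + 8*(-142) = -87 - 1136 = -1223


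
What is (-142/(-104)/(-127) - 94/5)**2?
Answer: 385803719161/1090320400 ≈ 353.84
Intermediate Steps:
(-142/(-104)/(-127) - 94/5)**2 = (-142*(-1/104)*(-1/127) - 94*1/5)**2 = ((71/52)*(-1/127) - 94/5)**2 = (-71/6604 - 94/5)**2 = (-621131/33020)**2 = 385803719161/1090320400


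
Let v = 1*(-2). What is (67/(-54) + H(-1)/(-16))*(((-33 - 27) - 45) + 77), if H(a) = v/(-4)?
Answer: 7693/216 ≈ 35.616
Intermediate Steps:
v = -2
H(a) = 1/2 (H(a) = -2/(-4) = -2*(-1/4) = 1/2)
(67/(-54) + H(-1)/(-16))*(((-33 - 27) - 45) + 77) = (67/(-54) + (1/2)/(-16))*(((-33 - 27) - 45) + 77) = (67*(-1/54) + (1/2)*(-1/16))*((-60 - 45) + 77) = (-67/54 - 1/32)*(-105 + 77) = -1099/864*(-28) = 7693/216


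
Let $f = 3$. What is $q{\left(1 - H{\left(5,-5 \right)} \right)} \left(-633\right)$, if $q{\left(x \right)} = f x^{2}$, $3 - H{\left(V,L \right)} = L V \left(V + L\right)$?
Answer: $-7596$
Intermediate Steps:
$H{\left(V,L \right)} = 3 - L V \left(L + V\right)$ ($H{\left(V,L \right)} = 3 - L V \left(V + L\right) = 3 - L V \left(L + V\right)$)
$q{\left(x \right)} = 3 x^{2}$
$q{\left(1 - H{\left(5,-5 \right)} \right)} \left(-633\right) = 3 \left(1 - \left(3 - - 5 \cdot 5^{2} - 5 \left(-5\right)^{2}\right)\right)^{2} \left(-633\right) = 3 \left(1 - \left(3 - \left(-5\right) 25 - 5 \cdot 25\right)\right)^{2} \left(-633\right) = 3 \left(1 - \left(3 + 125 - 125\right)\right)^{2} \left(-633\right) = 3 \left(1 - 3\right)^{2} \left(-633\right) = 3 \left(-2\right)^{2} \left(-633\right) = 3 \cdot 4 \left(-633\right) = 12 \left(-633\right) = -7596$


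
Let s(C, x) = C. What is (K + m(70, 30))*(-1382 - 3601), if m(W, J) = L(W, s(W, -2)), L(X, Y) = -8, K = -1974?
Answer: 9876306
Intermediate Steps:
m(W, J) = -8
(K + m(70, 30))*(-1382 - 3601) = (-1974 - 8)*(-1382 - 3601) = -1982*(-4983) = 9876306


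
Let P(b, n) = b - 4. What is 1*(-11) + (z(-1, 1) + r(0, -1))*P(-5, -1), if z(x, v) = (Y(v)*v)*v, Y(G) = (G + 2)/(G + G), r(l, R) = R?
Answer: -31/2 ≈ -15.500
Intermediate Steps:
P(b, n) = -4 + b
Y(G) = (2 + G)/(2*G) (Y(G) = (2 + G)/((2*G)) = (2 + G)*(1/(2*G)) = (2 + G)/(2*G))
z(x, v) = v*(1 + v/2) (z(x, v) = (((2 + v)/(2*v))*v)*v = (1 + v/2)*v = v*(1 + v/2))
1*(-11) + (z(-1, 1) + r(0, -1))*P(-5, -1) = 1*(-11) + ((½)*1*(2 + 1) - 1)*(-4 - 5) = -11 + ((½)*1*3 - 1)*(-9) = -11 + (3/2 - 1)*(-9) = -11 + (½)*(-9) = -11 - 9/2 = -31/2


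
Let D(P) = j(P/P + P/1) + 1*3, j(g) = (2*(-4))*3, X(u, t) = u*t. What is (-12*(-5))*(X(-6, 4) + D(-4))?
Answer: -2700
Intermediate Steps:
X(u, t) = t*u
j(g) = -24 (j(g) = -8*3 = -24)
D(P) = -21 (D(P) = -24 + 1*3 = -24 + 3 = -21)
(-12*(-5))*(X(-6, 4) + D(-4)) = (-12*(-5))*(4*(-6) - 21) = 60*(-24 - 21) = 60*(-45) = -2700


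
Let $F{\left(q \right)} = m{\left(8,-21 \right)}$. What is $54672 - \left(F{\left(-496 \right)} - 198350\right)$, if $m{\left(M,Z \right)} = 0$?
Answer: $253022$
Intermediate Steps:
$F{\left(q \right)} = 0$
$54672 - \left(F{\left(-496 \right)} - 198350\right) = 54672 - \left(0 - 198350\right) = 54672 - -198350 = 54672 + 198350 = 253022$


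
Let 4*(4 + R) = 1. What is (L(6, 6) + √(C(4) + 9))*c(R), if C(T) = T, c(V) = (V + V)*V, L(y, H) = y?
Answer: 675/4 + 225*√13/8 ≈ 270.16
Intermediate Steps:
R = -15/4 (R = -4 + (¼)*1 = -4 + ¼ = -15/4 ≈ -3.7500)
c(V) = 2*V² (c(V) = (2*V)*V = 2*V²)
(L(6, 6) + √(C(4) + 9))*c(R) = (6 + √(4 + 9))*(2*(-15/4)²) = (6 + √13)*(2*(225/16)) = (6 + √13)*(225/8) = 675/4 + 225*√13/8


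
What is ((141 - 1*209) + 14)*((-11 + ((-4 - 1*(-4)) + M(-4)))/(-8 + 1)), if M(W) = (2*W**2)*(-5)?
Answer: -9234/7 ≈ -1319.1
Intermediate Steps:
M(W) = -10*W**2
((141 - 1*209) + 14)*((-11 + ((-4 - 1*(-4)) + M(-4)))/(-8 + 1)) = ((141 - 1*209) + 14)*((-11 + ((-4 - 1*(-4)) - 10*(-4)**2))/(-8 + 1)) = ((141 - 209) + 14)*((-11 + ((-4 + 4) - 10*16))/(-7)) = (-68 + 14)*(-(-11 + (0 - 160))/7) = -(-54)*(-11 - 160)/7 = -(-54)*(-171)/7 = -54*171/7 = -9234/7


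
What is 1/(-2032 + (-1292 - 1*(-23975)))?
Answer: 1/20651 ≈ 4.8424e-5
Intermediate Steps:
1/(-2032 + (-1292 - 1*(-23975))) = 1/(-2032 + (-1292 + 23975)) = 1/(-2032 + 22683) = 1/20651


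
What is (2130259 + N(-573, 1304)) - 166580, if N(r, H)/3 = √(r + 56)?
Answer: 1963679 + 3*I*√517 ≈ 1.9637e+6 + 68.213*I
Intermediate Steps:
N(r, H) = 3*√(56 + r) (N(r, H) = 3*√(r + 56) = 3*√(56 + r))
(2130259 + N(-573, 1304)) - 166580 = (2130259 + 3*√(56 - 573)) - 166580 = (2130259 + 3*√(-517)) - 166580 = (2130259 + 3*(I*√517)) - 166580 = (2130259 + 3*I*√517) - 166580 = 1963679 + 3*I*√517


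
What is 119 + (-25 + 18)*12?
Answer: 35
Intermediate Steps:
119 + (-25 + 18)*12 = 119 - 7*12 = 119 - 84 = 35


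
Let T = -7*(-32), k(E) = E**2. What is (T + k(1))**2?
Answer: 50625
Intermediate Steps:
T = 224
(T + k(1))**2 = (224 + 1**2)**2 = (224 + 1)**2 = 225**2 = 50625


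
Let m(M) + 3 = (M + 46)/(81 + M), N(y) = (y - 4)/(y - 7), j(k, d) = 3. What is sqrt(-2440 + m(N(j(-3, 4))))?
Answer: I*sqrt(10319270)/65 ≈ 49.421*I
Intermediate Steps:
N(y) = (-4 + y)/(-7 + y)
m(M) = -3 + (46 + M)/(81 + M) (m(M) = -3 + (M + 46)/(81 + M) = -3 + (46 + M)/(81 + M))
sqrt(-2440 + m(N(j(-3, 4)))) = sqrt(-2440 + (-197 - 2*(-4 + 3)/(-7 + 3))/(81 + (-4 + 3)/(-7 + 3))) = sqrt(-2440 + (-197 - 2*(-1)/(-4))/(81 - 1/(-4))) = sqrt(-2440 + (-197 - (-1)*(-1)/2)/(81 - 1/4*(-1))) = sqrt(-2440 + (-197 - 2*1/4)/(81 + 1/4)) = sqrt(-2440 + (-197 - 1/2)/(325/4)) = sqrt(-2440 + (4/325)*(-395/2)) = sqrt(-2440 - 158/65) = sqrt(-158758/65) = I*sqrt(10319270)/65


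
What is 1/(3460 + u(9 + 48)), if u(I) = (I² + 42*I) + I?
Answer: 1/9160 ≈ 0.00010917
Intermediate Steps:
u(I) = I² + 43*I
1/(3460 + u(9 + 48)) = 1/(3460 + (9 + 48)*(43 + (9 + 48))) = 1/(3460 + 57*(43 + 57)) = 1/(3460 + 57*100) = 1/(3460 + 5700) = 1/9160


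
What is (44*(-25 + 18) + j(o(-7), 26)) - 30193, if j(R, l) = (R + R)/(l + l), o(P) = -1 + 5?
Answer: -396511/13 ≈ -30501.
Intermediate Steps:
o(P) = 4
j(R, l) = R/l (j(R, l) = (2*R)/((2*l)) = (2*R)*(1/(2*l)) = R/l)
(44*(-25 + 18) + j(o(-7), 26)) - 30193 = (44*(-25 + 18) + 4/26) - 30193 = (44*(-7) + 4*(1/26)) - 30193 = (-308 + 2/13) - 30193 = -4002/13 - 30193 = -396511/13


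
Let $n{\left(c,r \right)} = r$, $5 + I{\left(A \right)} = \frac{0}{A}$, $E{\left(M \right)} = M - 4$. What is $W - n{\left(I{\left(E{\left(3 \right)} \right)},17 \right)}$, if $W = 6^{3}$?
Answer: $199$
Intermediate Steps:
$E{\left(M \right)} = -4 + M$
$I{\left(A \right)} = -5$ ($I{\left(A \right)} = -5 + \frac{0}{A} = -5 + 0 = -5$)
$W = 216$
$W - n{\left(I{\left(E{\left(3 \right)} \right)},17 \right)} = 216 - 17 = 199$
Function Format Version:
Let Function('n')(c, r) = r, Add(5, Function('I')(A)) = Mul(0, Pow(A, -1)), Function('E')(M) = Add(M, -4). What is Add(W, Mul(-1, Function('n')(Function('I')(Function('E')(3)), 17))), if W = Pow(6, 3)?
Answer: 199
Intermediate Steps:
Function('E')(M) = Add(-4, M)
Function('I')(A) = -5 (Function('I')(A) = Add(-5, Mul(0, Pow(A, -1))) = Add(-5, 0) = -5)
W = 216
Add(W, Mul(-1, Function('n')(Function('I')(Function('E')(3)), 17))) = Add(216, Mul(-1, 17)) = Add(216, -17) = 199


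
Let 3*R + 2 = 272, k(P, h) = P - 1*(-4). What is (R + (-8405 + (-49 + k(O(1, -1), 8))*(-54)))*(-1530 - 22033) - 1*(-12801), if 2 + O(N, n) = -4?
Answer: 131046644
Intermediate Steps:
O(N, n) = -6 (O(N, n) = -2 - 4 = -6)
k(P, h) = 4 + P (k(P, h) = P + 4 = 4 + P)
R = 90 (R = -⅔ + (⅓)*272 = -⅔ + 272/3 = 90)
(R + (-8405 + (-49 + k(O(1, -1), 8))*(-54)))*(-1530 - 22033) - 1*(-12801) = (90 + (-8405 + (-49 + (4 - 6))*(-54)))*(-1530 - 22033) - 1*(-12801) = (90 + (-8405 + (-49 - 2)*(-54)))*(-23563) + 12801 = (90 + (-8405 - 51*(-54)))*(-23563) + 12801 = (90 + (-8405 + 2754))*(-23563) + 12801 = (90 - 5651)*(-23563) + 12801 = -5561*(-23563) + 12801 = 131033843 + 12801 = 131046644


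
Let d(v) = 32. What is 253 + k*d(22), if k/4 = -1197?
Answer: -152963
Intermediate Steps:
k = -4788 (k = 4*(-1197) = -4788)
253 + k*d(22) = 253 - 4788*32 = 253 - 153216 = -152963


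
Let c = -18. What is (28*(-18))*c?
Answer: 9072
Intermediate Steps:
(28*(-18))*c = (28*(-18))*(-18) = -504*(-18) = 9072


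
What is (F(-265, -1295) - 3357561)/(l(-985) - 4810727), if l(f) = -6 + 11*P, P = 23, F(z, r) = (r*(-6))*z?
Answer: 5416611/4810480 ≈ 1.1260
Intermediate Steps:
F(z, r) = -6*r*z (F(z, r) = (-6*r)*z = -6*r*z)
l(f) = 247 (l(f) = -6 + 11*23 = -6 + 253 = 247)
(F(-265, -1295) - 3357561)/(l(-985) - 4810727) = (-6*(-1295)*(-265) - 3357561)/(247 - 4810727) = (-2059050 - 3357561)/(-4810480) = -5416611*(-1/4810480) = 5416611/4810480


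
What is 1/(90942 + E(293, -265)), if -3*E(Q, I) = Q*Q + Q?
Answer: 1/62228 ≈ 1.6070e-5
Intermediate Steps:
E(Q, I) = -Q/3 - Q²/3 (E(Q, I) = -(Q*Q + Q)/3 = -(Q² + Q)/3 = -(Q + Q²)/3 = -Q/3 - Q²/3)
1/(90942 + E(293, -265)) = 1/(90942 - ⅓*293*(1 + 293)) = 1/(90942 - ⅓*293*294) = 1/(90942 - 28714) = 1/62228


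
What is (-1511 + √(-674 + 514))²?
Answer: 2282961 - 12088*I*√10 ≈ 2.283e+6 - 38226.0*I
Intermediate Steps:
(-1511 + √(-674 + 514))² = (-1511 + √(-160))² = (-1511 + 4*I*√10)²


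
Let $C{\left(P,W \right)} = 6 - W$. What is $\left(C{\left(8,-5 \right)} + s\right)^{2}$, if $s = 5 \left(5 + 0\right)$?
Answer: $1296$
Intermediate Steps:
$s = 25$ ($s = 5 \cdot 5 = 25$)
$\left(C{\left(8,-5 \right)} + s\right)^{2} = \left(\left(6 - -5\right) + 25\right)^{2} = \left(\left(6 + 5\right) + 25\right)^{2} = \left(11 + 25\right)^{2} = 36^{2} = 1296$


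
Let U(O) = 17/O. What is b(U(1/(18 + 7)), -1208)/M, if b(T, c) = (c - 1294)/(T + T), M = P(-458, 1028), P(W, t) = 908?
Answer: -1251/385900 ≈ -0.0032418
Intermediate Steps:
M = 908
b(T, c) = (-1294 + c)/(2*T) (b(T, c) = (-1294 + c)/((2*T)) = (-1294 + c)*(1/(2*T)) = (-1294 + c)/(2*T))
b(U(1/(18 + 7)), -1208)/M = ((-1294 - 1208)/(2*((17/(1/(18 + 7))))))/908 = ((½)*(-2502)/(17/(1/25)))*(1/908) = ((½)*(-2502)/(17*25))*(1/908) = ((½)*(-2502)/425)*(1/908) = ((½)*(1/425)*(-2502))*(1/908) = -1251/425*1/908 = -1251/385900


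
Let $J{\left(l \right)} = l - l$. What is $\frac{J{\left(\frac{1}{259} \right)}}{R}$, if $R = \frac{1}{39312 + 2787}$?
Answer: $0$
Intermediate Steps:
$J{\left(l \right)} = 0$
$R = \frac{1}{42099} \approx 2.3754 \cdot 10^{-5}$
$\frac{J{\left(\frac{1}{259} \right)}}{R} = 0 \frac{1}{\frac{1}{42099}} = 0 \cdot 42099 = 0$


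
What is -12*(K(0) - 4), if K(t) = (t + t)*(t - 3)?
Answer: 48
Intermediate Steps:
K(t) = 2*t*(-3 + t) (K(t) = (2*t)*(-3 + t) = 2*t*(-3 + t))
-12*(K(0) - 4) = -12*(2*0*(-3 + 0) - 4) = -12*(2*0*(-3) - 4) = -12*(0 - 4) = -12*(-4) = 48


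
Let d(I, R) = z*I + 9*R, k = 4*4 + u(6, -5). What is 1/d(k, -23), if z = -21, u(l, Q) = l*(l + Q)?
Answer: -1/669 ≈ -0.0014948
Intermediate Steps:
u(l, Q) = l*(Q + l)
k = 22 (k = 4*4 + 6*(-5 + 6) = 16 + 6*1 = 16 + 6 = 22)
d(I, R) = -21*I + 9*R
1/d(k, -23) = 1/(-21*22 + 9*(-23)) = 1/(-462 - 207) = 1/(-669) = -1/669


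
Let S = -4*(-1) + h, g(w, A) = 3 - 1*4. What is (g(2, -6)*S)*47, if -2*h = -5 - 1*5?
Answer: -423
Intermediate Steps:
h = 5 (h = -(-5 - 1*5)/2 = -(-5 - 5)/2 = -½*(-10) = 5)
g(w, A) = -1 (g(w, A) = 3 - 4 = -1)
S = 9 (S = -4*(-1) + 5 = 4 + 5 = 9)
(g(2, -6)*S)*47 = -1*9*47 = -9*47 = -423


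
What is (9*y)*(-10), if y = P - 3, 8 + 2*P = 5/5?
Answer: 585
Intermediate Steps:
P = -7/2 (P = -4 + (5/5)/2 = -4 + (5*(⅕))/2 = -4 + (½)*1 = -4 + ½ = -7/2 ≈ -3.5000)
y = -13/2 (y = -7/2 - 3 = -13/2 ≈ -6.5000)
(9*y)*(-10) = (9*(-13/2))*(-10) = -117/2*(-10) = 585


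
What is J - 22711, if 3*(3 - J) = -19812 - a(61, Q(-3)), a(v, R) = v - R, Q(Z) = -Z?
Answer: -48254/3 ≈ -16085.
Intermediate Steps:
J = 19879/3 (J = 3 - (-19812 - (61 - (-1)*(-3)))/3 = 3 - (-19812 - (61 - 1*3))/3 = 3 - (-19812 - (61 - 3))/3 = 3 - (-19812 - 1*58)/3 = 3 - (-19812 - 58)/3 = 3 - 1/3*(-19870) = 3 + 19870/3 = 19879/3 ≈ 6626.3)
J - 22711 = 19879/3 - 22711 = -48254/3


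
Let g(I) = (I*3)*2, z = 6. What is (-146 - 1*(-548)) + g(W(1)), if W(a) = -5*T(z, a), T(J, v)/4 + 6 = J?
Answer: 402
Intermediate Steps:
T(J, v) = -24 + 4*J
W(a) = 0 (W(a) = -5*(-24 + 4*6) = -5*(-24 + 24) = -5*0 = 0)
g(I) = 6*I (g(I) = (3*I)*2 = 6*I)
(-146 - 1*(-548)) + g(W(1)) = (-146 - 1*(-548)) + 6*0 = (-146 + 548) + 0 = 402 + 0 = 402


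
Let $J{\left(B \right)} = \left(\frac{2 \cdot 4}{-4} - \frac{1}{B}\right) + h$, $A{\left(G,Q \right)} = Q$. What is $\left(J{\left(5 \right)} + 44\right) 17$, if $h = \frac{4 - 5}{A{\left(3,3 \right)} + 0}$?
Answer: $\frac{10574}{15} \approx 704.93$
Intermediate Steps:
$h = - \frac{1}{3}$ ($h = \frac{4 - 5}{3 + 0} = - \frac{1}{3} \approx -0.33333$)
$J{\left(B \right)} = - \frac{7}{3} - \frac{1}{B}$ ($J{\left(B \right)} = \left(\frac{2 \cdot 4}{-4} - \frac{1}{B}\right) - \frac{1}{3} = \left(8 \left(- \frac{1}{4}\right) - \frac{1}{B}\right) - \frac{1}{3} = \left(-2 - \frac{1}{B}\right) - \frac{1}{3} = - \frac{7}{3} - \frac{1}{B}$)
$\left(J{\left(5 \right)} + 44\right) 17 = \left(\left(- \frac{7}{3} - \frac{1}{5}\right) + 44\right) 17 = \left(- \frac{38}{15} + 44\right) 17 = \frac{622}{15} \cdot 17 = \frac{10574}{15}$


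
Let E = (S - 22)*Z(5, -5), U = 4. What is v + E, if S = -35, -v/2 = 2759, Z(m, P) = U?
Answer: -5746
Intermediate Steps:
Z(m, P) = 4
v = -5518 (v = -2*2759 = -5518)
E = -228 (E = (-35 - 22)*4 = -57*4 = -228)
v + E = -5518 - 228 = -5746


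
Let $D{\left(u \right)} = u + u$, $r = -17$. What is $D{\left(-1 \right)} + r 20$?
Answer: $-342$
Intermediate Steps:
$D{\left(u \right)} = 2 u$
$D{\left(-1 \right)} + r 20 = 2 \left(-1\right) - 340 = -2 - 340 = -342$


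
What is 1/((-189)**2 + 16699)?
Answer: 1/52420 ≈ 1.9077e-5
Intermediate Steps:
1/((-189)**2 + 16699) = 1/(35721 + 16699) = 1/52420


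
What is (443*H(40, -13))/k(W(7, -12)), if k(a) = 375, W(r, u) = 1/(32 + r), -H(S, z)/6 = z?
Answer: 11518/125 ≈ 92.144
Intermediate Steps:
H(S, z) = -6*z
(443*H(40, -13))/k(W(7, -12)) = (443*(-6*(-13)))/375 = (443*78)*(1/375) = 34554*(1/375) = 11518/125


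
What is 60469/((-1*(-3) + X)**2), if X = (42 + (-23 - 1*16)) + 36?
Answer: 60469/1764 ≈ 34.279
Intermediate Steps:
X = 39 (X = (42 + (-23 - 16)) + 36 = (42 - 39) + 36 = 3 + 36 = 39)
60469/((-1*(-3) + X)**2) = 60469/((-1*(-3) + 39)**2) = 60469/((3 + 39)**2) = 60469/(42**2) = 60469/1764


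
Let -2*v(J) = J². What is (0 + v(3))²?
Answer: 81/4 ≈ 20.250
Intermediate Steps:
v(J) = -J²/2
(0 + v(3))² = (0 - ½*3²)² = (0 - ½*9)² = (0 - 9/2)² = (-9/2)² = 81/4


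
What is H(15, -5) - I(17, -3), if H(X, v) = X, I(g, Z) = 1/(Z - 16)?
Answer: 286/19 ≈ 15.053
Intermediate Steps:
I(g, Z) = 1/(-16 + Z)
H(15, -5) - I(17, -3) = 15 - 1/(-16 - 3) = 15 - 1/(-19) = 15 - 1*(-1/19) = 15 + 1/19 = 286/19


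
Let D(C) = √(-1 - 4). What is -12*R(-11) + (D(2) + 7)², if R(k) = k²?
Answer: -1408 + 14*I*√5 ≈ -1408.0 + 31.305*I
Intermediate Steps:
D(C) = I*√5 (D(C) = √(-5) = I*√5)
-12*R(-11) + (D(2) + 7)² = -12*(-11)² + (I*√5 + 7)² = -12*121 + (7 + I*√5)² = -1452 + (7 + I*√5)²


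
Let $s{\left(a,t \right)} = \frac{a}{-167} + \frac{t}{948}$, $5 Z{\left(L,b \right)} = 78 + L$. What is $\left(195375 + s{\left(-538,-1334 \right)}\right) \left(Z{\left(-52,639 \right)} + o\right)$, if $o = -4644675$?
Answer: $- \frac{359163905832296677}{395790} \approx -9.0746 \cdot 10^{11}$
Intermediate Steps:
$Z{\left(L,b \right)} = \frac{78}{5} + \frac{L}{5}$ ($Z{\left(L,b \right)} = \frac{78 + L}{5} = \frac{78}{5} + \frac{L}{5}$)
$s{\left(a,t \right)} = - \frac{a}{167} + \frac{t}{948}$ ($s{\left(a,t \right)} = a \left(- \frac{1}{167}\right) + t \frac{1}{948} = - \frac{a}{167} + \frac{t}{948}$)
$\left(195375 + s{\left(-538,-1334 \right)}\right) \left(Z{\left(-52,639 \right)} + o\right) = \left(195375 + \left(\left(- \frac{1}{167}\right) \left(-538\right) + \frac{1}{948} \left(-1334\right)\right)\right) \left(\left(\frac{78}{5} + \frac{1}{5} \left(-52\right)\right) - 4644675\right) = \left(195375 + \left(\frac{538}{167} - \frac{667}{474}\right)\right) \left(\left(\frac{78}{5} - \frac{52}{5}\right) - 4644675\right) = \left(195375 + \frac{143623}{79158}\right) \left(\frac{26}{5} - 4644675\right) = \frac{15465637873}{79158} \left(- \frac{23223349}{5}\right) = - \frac{359163905832296677}{395790}$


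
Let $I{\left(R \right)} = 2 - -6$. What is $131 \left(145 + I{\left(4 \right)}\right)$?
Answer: $20043$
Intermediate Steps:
$I{\left(R \right)} = 8$ ($I{\left(R \right)} = 2 + 6 = 8$)
$131 \left(145 + I{\left(4 \right)}\right) = 131 \left(145 + 8\right) = 131 \cdot 153 = 20043$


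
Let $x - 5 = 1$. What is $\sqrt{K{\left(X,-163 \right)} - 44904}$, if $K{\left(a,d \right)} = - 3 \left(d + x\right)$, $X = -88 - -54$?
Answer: $3 i \sqrt{4937} \approx 210.79 i$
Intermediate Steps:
$x = 6$ ($x = 5 + 1 = 6$)
$X = -34$ ($X = -88 + 54 = -34$)
$K{\left(a,d \right)} = -18 - 3 d$ ($K{\left(a,d \right)} = - 3 \left(d + 6\right) = - 3 \left(6 + d\right) = -18 - 3 d$)
$\sqrt{K{\left(X,-163 \right)} - 44904} = \sqrt{\left(-18 - -489\right) - 44904} = \sqrt{\left(-18 + 489\right) - 44904} = \sqrt{471 - 44904} = \sqrt{-44433} = 3 i \sqrt{4937}$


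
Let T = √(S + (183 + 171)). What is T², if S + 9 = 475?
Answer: 820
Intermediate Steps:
S = 466 (S = -9 + 475 = 466)
T = 2*√205 (T = √(466 + (183 + 171)) = √(466 + 354) = √820 = 2*√205 ≈ 28.636)
T² = (2*√205)² = 820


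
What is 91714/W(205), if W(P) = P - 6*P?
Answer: -91714/1025 ≈ -89.477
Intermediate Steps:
W(P) = -5*P
91714/W(205) = 91714/((-5*205)) = 91714/(-1025) = 91714*(-1/1025) = -91714/1025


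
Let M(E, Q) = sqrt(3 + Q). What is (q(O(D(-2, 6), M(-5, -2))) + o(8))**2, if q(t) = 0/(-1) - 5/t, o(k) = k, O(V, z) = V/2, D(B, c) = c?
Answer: 361/9 ≈ 40.111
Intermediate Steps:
O(V, z) = V/2 (O(V, z) = V*(1/2) = V/2)
q(t) = -5/t (q(t) = 0*(-1) - 5/t = 0 - 5/t = -5/t)
(q(O(D(-2, 6), M(-5, -2))) + o(8))**2 = (-5/((1/2)*6) + 8)**2 = (-5/3 + 8)**2 = (19/3)**2 = 361/9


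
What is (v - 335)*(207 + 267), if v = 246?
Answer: -42186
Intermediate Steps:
(v - 335)*(207 + 267) = (246 - 335)*(207 + 267) = -89*474 = -42186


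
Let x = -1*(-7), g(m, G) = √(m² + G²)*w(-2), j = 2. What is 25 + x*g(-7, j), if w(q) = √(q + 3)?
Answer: 25 + 7*√53 ≈ 75.961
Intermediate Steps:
w(q) = √(3 + q)
g(m, G) = √(G² + m²) (g(m, G) = √(m² + G²)*√(3 - 2) = √(G² + m²)*√1 = √(G² + m²)*1 = √(G² + m²))
x = 7
25 + x*g(-7, j) = 25 + 7*√(2² + (-7)²) = 25 + 7*√(4 + 49) = 25 + 7*√53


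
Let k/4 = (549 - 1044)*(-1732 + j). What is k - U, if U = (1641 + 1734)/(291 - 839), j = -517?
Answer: 2440258335/548 ≈ 4.4530e+6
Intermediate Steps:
k = 4453020 (k = 4*((549 - 1044)*(-1732 - 517)) = 4*(-495*(-2249)) = 4*1113255 = 4453020)
U = -3375/548 (U = 3375/(-548) = 3375*(-1/548) = -3375/548 ≈ -6.1588)
k - U = 4453020 - 1*(-3375/548) = 4453020 + 3375/548 = 2440258335/548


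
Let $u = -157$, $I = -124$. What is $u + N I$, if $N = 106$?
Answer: $-13301$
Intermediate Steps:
$u + N I = -157 + 106 \left(-124\right) = -157 - 13144 = -13301$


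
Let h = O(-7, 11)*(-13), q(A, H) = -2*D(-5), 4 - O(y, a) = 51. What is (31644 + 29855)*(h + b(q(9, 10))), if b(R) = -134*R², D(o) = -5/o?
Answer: 4612425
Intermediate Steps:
O(y, a) = -47 (O(y, a) = 4 - 1*51 = 4 - 51 = -47)
q(A, H) = -2 (q(A, H) = -(-10)/(-5) = -(-10)*(-1)/5 = -2*1 = -2)
h = 611 (h = -47*(-13) = 611)
(31644 + 29855)*(h + b(q(9, 10))) = (31644 + 29855)*(611 - 134*(-2)²) = 61499*(611 - 134*4) = 61499*(611 - 536) = 61499*75 = 4612425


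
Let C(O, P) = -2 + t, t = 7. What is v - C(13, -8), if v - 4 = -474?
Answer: -475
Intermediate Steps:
C(O, P) = 5 (C(O, P) = -2 + 7 = 5)
v = -470 (v = 4 - 474 = -470)
v - C(13, -8) = -470 - 1*5 = -470 - 5 = -475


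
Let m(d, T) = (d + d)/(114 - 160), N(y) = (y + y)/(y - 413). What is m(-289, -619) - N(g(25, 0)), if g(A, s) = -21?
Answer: 8890/713 ≈ 12.468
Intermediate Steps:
N(y) = 2*y/(-413 + y) (N(y) = (2*y)/(-413 + y) = 2*y/(-413 + y))
m(d, T) = -d/23 (m(d, T) = (2*d)/(-46) = (2*d)*(-1/46) = -d/23)
m(-289, -619) - N(g(25, 0)) = -1/23*(-289) - 2*(-21)/(-413 - 21) = 289/23 - 2*(-21)/(-434) = 289/23 - 2*(-21)*(-1)/434 = 289/23 - 1*3/31 = 289/23 - 3/31 = 8890/713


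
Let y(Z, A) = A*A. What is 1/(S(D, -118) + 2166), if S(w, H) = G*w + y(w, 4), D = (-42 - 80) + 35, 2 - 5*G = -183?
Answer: -1/1037 ≈ -0.00096432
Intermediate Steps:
y(Z, A) = A²
G = 37 (G = ⅖ - ⅕*(-183) = ⅖ + 183/5 = 37)
D = -87 (D = -122 + 35 = -87)
S(w, H) = 16 + 37*w (S(w, H) = 37*w + 4² = 37*w + 16 = 16 + 37*w)
1/(S(D, -118) + 2166) = 1/((16 + 37*(-87)) + 2166) = 1/((16 - 3219) + 2166) = 1/(-3203 + 2166) = 1/(-1037) = -1/1037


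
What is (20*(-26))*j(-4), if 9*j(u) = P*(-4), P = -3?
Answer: -2080/3 ≈ -693.33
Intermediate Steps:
j(u) = 4/3 (j(u) = (-3*(-4))/9 = (1/9)*12 = 4/3)
(20*(-26))*j(-4) = (20*(-26))*(4/3) = -520*4/3 = -2080/3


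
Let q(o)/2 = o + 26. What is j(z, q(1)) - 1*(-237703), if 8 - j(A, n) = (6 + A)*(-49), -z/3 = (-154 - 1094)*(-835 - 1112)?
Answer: -356950827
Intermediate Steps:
z = -7289568 (z = -3*(-154 - 1094)*(-835 - 1112) = -(-3744)*(-1947) = -3*2429856 = -7289568)
q(o) = 52 + 2*o (q(o) = 2*(o + 26) = 2*(26 + o) = 52 + 2*o)
j(A, n) = 302 + 49*A (j(A, n) = 8 - (6 + A)*(-49) = 8 - (-294 - 49*A) = 8 + (294 + 49*A) = 302 + 49*A)
j(z, q(1)) - 1*(-237703) = (302 + 49*(-7289568)) - 1*(-237703) = (302 - 357188832) + 237703 = -357188530 + 237703 = -356950827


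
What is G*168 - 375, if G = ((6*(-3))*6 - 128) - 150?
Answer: -65223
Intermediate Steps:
G = -386 (G = (-18*6 - 128) - 150 = (-108 - 128) - 150 = -236 - 150 = -386)
G*168 - 375 = -386*168 - 375 = -64848 - 375 = -65223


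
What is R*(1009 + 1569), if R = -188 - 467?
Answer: -1688590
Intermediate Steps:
R = -655
R*(1009 + 1569) = -655*(1009 + 1569) = -655*2578 = -1688590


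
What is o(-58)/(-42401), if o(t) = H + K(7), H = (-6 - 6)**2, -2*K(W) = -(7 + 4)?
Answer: -299/84802 ≈ -0.0035259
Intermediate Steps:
K(W) = 11/2 (K(W) = -(-1)*(7 + 4)/2 = -(-1)*11/2 = -1/2*(-11) = 11/2)
H = 144 (H = (-12)**2 = 144)
o(t) = 299/2 (o(t) = 144 + 11/2 = 299/2)
o(-58)/(-42401) = (299/2)/(-42401) = (299/2)*(-1/42401) = -299/84802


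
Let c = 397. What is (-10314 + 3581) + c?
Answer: -6336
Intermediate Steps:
(-10314 + 3581) + c = (-10314 + 3581) + 397 = -6733 + 397 = -6336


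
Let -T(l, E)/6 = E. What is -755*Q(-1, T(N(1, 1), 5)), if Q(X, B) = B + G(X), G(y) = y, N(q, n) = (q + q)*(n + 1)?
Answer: 23405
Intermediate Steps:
N(q, n) = 2*q*(1 + n) (N(q, n) = (2*q)*(1 + n) = 2*q*(1 + n))
T(l, E) = -6*E
Q(X, B) = B + X
-755*Q(-1, T(N(1, 1), 5)) = -755*(-6*5 - 1) = -755*(-30 - 1) = -755*(-31) = 23405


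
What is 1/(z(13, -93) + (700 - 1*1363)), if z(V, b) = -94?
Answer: -1/757 ≈ -0.0013210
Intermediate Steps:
1/(z(13, -93) + (700 - 1*1363)) = 1/(-94 + (700 - 1*1363)) = 1/(-94 + (700 - 1363)) = 1/(-94 - 663) = 1/(-757) = -1/757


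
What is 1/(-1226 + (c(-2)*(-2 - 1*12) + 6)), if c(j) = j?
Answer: -1/1192 ≈ -0.00083893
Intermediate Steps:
1/(-1226 + (c(-2)*(-2 - 1*12) + 6)) = 1/(-1226 + (-2*(-2 - 1*12) + 6)) = 1/(-1226 + (-2*(-2 - 12) + 6)) = 1/(-1226 + (-2*(-14) + 6)) = 1/(-1226 + (28 + 6)) = 1/(-1226 + 34) = 1/(-1192) = -1/1192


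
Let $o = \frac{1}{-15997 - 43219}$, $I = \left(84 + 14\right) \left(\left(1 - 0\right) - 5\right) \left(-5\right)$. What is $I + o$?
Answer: $\frac{116063359}{59216} \approx 1960.0$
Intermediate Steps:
$I = 1960$ ($I = 98 \left(\left(1 + 0\right) - 5\right) \left(-5\right) = 98 \left(1 - 5\right) \left(-5\right) = 98 \left(\left(-4\right) \left(-5\right)\right) = 98 \cdot 20 = 1960$)
$o = - \frac{1}{59216}$ ($o = \frac{1}{-59216} = - \frac{1}{59216} \approx -1.6887 \cdot 10^{-5}$)
$I + o = 1960 - \frac{1}{59216} = \frac{116063359}{59216}$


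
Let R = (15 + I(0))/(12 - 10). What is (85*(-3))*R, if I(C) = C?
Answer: -3825/2 ≈ -1912.5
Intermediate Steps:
R = 15/2 (R = (15 + 0)/(12 - 10) = 15/2 ≈ 7.5000)
(85*(-3))*R = (85*(-3))*(15/2) = -255*15/2 = -3825/2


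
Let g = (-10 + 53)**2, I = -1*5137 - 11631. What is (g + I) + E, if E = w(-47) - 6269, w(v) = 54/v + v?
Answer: -998099/47 ≈ -21236.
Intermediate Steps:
w(v) = v + 54/v
E = -296906/47 (E = (-47 + 54/(-47)) - 6269 = (-47 + 54*(-1/47)) - 6269 = (-47 - 54/47) - 6269 = -2263/47 - 6269 = -296906/47 ≈ -6317.1)
I = -16768 (I = -5137 - 11631 = -16768)
g = 1849 (g = 43**2 = 1849)
(g + I) + E = (1849 - 16768) - 296906/47 = -14919 - 296906/47 = -998099/47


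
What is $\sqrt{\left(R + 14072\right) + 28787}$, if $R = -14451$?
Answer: $2 \sqrt{7102} \approx 168.55$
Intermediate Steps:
$\sqrt{\left(R + 14072\right) + 28787} = \sqrt{\left(-14451 + 14072\right) + 28787} = \sqrt{-379 + 28787} = \sqrt{28408} = 2 \sqrt{7102}$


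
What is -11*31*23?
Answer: -7843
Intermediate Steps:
-11*31*23 = -341*23 = -7843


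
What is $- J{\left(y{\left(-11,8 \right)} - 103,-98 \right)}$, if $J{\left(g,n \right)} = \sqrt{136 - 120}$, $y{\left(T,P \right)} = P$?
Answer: $-4$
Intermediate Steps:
$J{\left(g,n \right)} = 4$ ($J{\left(g,n \right)} = \sqrt{16} = 4$)
$- J{\left(y{\left(-11,8 \right)} - 103,-98 \right)} = \left(-1\right) 4 = -4$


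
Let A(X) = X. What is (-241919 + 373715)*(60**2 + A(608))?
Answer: 554597568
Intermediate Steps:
(-241919 + 373715)*(60**2 + A(608)) = (-241919 + 373715)*(60**2 + 608) = 131796*(3600 + 608) = 131796*4208 = 554597568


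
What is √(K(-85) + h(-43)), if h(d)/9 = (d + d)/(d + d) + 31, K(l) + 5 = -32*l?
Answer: √3003 ≈ 54.800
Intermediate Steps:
K(l) = -5 - 32*l
h(d) = 288 (h(d) = 9*((d + d)/(d + d) + 31) = 9*((2*d)/((2*d)) + 31) = 9*((2*d)*(1/(2*d)) + 31) = 9*(1 + 31) = 9*32 = 288)
√(K(-85) + h(-43)) = √((-5 - 32*(-85)) + 288) = √((-5 + 2720) + 288) = √(2715 + 288) = √3003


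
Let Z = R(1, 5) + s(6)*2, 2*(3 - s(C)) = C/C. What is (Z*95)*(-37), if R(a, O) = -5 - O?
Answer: 17575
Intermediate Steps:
s(C) = 5/2 (s(C) = 3 - C/(2*C) = 3 - 1/2*1 = 3 - 1/2 = 5/2)
Z = -5 (Z = (-5 - 1*5) + (5/2)*2 = (-5 - 5) + 5 = -10 + 5 = -5)
(Z*95)*(-37) = -5*95*(-37) = -475*(-37) = 17575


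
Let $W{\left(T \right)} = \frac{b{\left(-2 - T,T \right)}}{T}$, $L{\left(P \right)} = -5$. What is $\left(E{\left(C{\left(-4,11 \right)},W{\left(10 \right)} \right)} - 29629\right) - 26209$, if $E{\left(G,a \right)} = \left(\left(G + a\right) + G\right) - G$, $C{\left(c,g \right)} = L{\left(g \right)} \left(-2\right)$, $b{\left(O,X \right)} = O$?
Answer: $- \frac{279146}{5} \approx -55829.0$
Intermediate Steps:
$C{\left(c,g \right)} = 10$ ($C{\left(c,g \right)} = \left(-5\right) \left(-2\right) = 10$)
$W{\left(T \right)} = \frac{-2 - T}{T}$
$E{\left(G,a \right)} = G + a$ ($E{\left(G,a \right)} = \left(a + 2 G\right) - G = G + a$)
$\left(E{\left(C{\left(-4,11 \right)},W{\left(10 \right)} \right)} - 29629\right) - 26209 = \left(\left(10 + \frac{-2 - 10}{10}\right) - 29629\right) - 26209 = \left(\left(10 + \frac{1}{10} \left(-12\right)\right) - 29629\right) - 26209 = \left(\left(10 - \frac{6}{5}\right) - 29629\right) - 26209 = \left(\frac{44}{5} - 29629\right) - 26209 = - \frac{148101}{5} - 26209 = - \frac{279146}{5}$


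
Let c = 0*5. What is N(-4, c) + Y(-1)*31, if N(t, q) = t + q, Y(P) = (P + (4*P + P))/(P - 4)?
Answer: 166/5 ≈ 33.200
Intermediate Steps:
c = 0
Y(P) = 6*P/(-4 + P) (Y(P) = (P + 5*P)/(-4 + P) = (6*P)/(-4 + P) = 6*P/(-4 + P))
N(t, q) = q + t
N(-4, c) + Y(-1)*31 = (0 - 4) + (6*(-1)/(-4 - 1))*31 = -4 + (6*(-1)/(-5))*31 = -4 + (6*(-1)*(-1/5))*31 = -4 + (6/5)*31 = -4 + 186/5 = 166/5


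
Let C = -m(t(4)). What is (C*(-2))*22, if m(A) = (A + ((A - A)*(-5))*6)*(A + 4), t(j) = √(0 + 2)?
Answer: 88 + 176*√2 ≈ 336.90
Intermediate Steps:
t(j) = √2
m(A) = A*(4 + A) (m(A) = (A + (0*(-5))*6)*(4 + A) = (A + 0*6)*(4 + A) = (A + 0)*(4 + A) = A*(4 + A))
C = -√2*(4 + √2) ≈ -7.6569
(C*(-2))*22 = ((-2 - 4*√2)*(-2))*22 = (4 + 8*√2)*22 = 88 + 176*√2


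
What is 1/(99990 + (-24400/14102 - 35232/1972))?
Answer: 3476143/347511418762 ≈ 1.0003e-5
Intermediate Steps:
1/(99990 + (-24400/14102 - 35232/1972)) = 1/(99990 + (-24400*1/14102 - 35232*1/1972)) = 1/(99990 + (-12200/7051 - 8808/493)) = 1/(99990 - 68119808/3476143) = 1/(347511418762/3476143) = 3476143/347511418762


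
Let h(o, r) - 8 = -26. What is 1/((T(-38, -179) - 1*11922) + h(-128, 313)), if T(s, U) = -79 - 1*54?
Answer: -1/12073 ≈ -8.2830e-5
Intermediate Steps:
h(o, r) = -18 (h(o, r) = 8 - 26 = -18)
T(s, U) = -133 (T(s, U) = -79 - 54 = -133)
1/((T(-38, -179) - 1*11922) + h(-128, 313)) = 1/((-133 - 1*11922) - 18) = 1/((-133 - 11922) - 18) = 1/(-12055 - 18) = 1/(-12073) = -1/12073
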